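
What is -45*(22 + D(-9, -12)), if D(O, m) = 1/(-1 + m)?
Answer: -12825/13 ≈ -986.54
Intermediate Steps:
-45*(22 + D(-9, -12)) = -45*(22 + 1/(-1 - 12)) = -45*(22 + 1/(-13)) = -45*(22 - 1/13) = -45*285/13 = -12825/13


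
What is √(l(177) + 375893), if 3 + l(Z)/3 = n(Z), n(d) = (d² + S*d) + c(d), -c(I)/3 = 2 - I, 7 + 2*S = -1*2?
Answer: 11*√15506/2 ≈ 684.88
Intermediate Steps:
S = -9/2 (S = -7/2 + (-1*2)/2 = -7/2 + (½)*(-2) = -7/2 - 1 = -9/2 ≈ -4.5000)
c(I) = -6 + 3*I (c(I) = -3*(2 - I) = -6 + 3*I)
n(d) = -6 + d² - 3*d/2 (n(d) = (d² - 9*d/2) + (-6 + 3*d) = -6 + d² - 3*d/2)
l(Z) = -27 + 3*Z² - 9*Z/2 (l(Z) = -9 + 3*(-6 + Z² - 3*Z/2) = -9 + (-18 + 3*Z² - 9*Z/2) = -27 + 3*Z² - 9*Z/2)
√(l(177) + 375893) = √((-27 + 3*177² - 9/2*177) + 375893) = √((-27 + 3*31329 - 1593/2) + 375893) = √((-27 + 93987 - 1593/2) + 375893) = √(186327/2 + 375893) = √(938113/2) = 11*√15506/2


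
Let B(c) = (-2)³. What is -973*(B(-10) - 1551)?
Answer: 1516907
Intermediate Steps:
B(c) = -8
-973*(B(-10) - 1551) = -973*(-8 - 1551) = -973*(-1559) = 1516907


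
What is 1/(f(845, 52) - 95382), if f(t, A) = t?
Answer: -1/94537 ≈ -1.0578e-5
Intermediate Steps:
1/(f(845, 52) - 95382) = 1/(845 - 95382) = 1/(-94537) = -1/94537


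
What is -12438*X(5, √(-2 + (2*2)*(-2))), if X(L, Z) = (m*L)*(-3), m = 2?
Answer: 373140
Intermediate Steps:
X(L, Z) = -6*L (X(L, Z) = (2*L)*(-3) = -6*L)
-12438*X(5, √(-2 + (2*2)*(-2))) = -(-74628)*5 = -12438*(-30) = 373140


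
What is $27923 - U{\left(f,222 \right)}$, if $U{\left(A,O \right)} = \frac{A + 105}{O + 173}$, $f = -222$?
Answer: $\frac{11029702}{395} \approx 27923.0$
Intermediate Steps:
$U{\left(A,O \right)} = \frac{105 + A}{173 + O}$
$27923 - U{\left(f,222 \right)} = 27923 - \frac{105 - 222}{173 + 222} = 27923 - \frac{1}{395} \left(-117\right) = 27923 - - \frac{117}{395} = 27923 + \frac{117}{395} = \frac{11029702}{395}$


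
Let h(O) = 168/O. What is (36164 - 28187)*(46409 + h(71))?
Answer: 26285866239/71 ≈ 3.7022e+8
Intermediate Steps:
(36164 - 28187)*(46409 + h(71)) = (36164 - 28187)*(46409 + 168/71) = 7977*(46409 + 168*(1/71)) = 7977*(46409 + 168/71) = 7977*(3295207/71) = 26285866239/71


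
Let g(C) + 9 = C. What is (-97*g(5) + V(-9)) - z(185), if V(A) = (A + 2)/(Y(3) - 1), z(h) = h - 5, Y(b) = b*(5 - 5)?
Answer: 215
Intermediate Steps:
g(C) = -9 + C
Y(b) = 0 (Y(b) = b*0 = 0)
z(h) = -5 + h
V(A) = -2 - A (V(A) = (A + 2)/(0 - 1) = (2 + A)/(-1) = (2 + A)*(-1) = -2 - A)
(-97*g(5) + V(-9)) - z(185) = (-97*(-9 + 5) + (-2 - 1*(-9))) - (-5 + 185) = (-97*(-4) + (-2 + 9)) - 1*180 = (388 + 7) - 180 = 395 - 180 = 215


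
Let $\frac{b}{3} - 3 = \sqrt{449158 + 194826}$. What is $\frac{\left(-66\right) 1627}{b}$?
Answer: $\frac{107382}{643975} - \frac{143176 \sqrt{40249}}{643975} \approx -44.438$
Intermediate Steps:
$b = 9 + 12 \sqrt{40249}$ ($b = 9 + 3 \sqrt{449158 + 194826} = 9 + 3 \sqrt{643984} = 9 + 3 \cdot 4 \sqrt{40249} = 9 + 12 \sqrt{40249} \approx 2416.5$)
$\frac{\left(-66\right) 1627}{b} = \frac{\left(-66\right) 1627}{9 + 12 \sqrt{40249}} = - \frac{107382}{9 + 12 \sqrt{40249}}$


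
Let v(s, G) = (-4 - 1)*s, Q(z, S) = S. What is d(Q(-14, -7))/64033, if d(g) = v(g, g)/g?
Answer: -5/64033 ≈ -7.8085e-5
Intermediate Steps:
v(s, G) = -5*s
d(g) = -5 (d(g) = (-5*g)/g = -5)
d(Q(-14, -7))/64033 = -5/64033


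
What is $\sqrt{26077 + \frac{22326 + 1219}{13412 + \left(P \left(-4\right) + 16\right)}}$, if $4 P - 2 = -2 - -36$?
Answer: $\frac{\sqrt{32479945797}}{1116} \approx 161.49$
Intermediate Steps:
$P = 9$ ($P = \frac{1}{2} + \frac{-2 - -36}{4} = \frac{1}{2} + \frac{-2 + 36}{4} = \frac{1}{2} + \frac{1}{4} \cdot 34 = \frac{1}{2} + \frac{17}{2} = 9$)
$\sqrt{26077 + \frac{22326 + 1219}{13412 + \left(P \left(-4\right) + 16\right)}} = \sqrt{26077 + \frac{22326 + 1219}{13412 + \left(9 \left(-4\right) + 16\right)}} = \sqrt{26077 + \frac{23545}{13412 + \left(-36 + 16\right)}} = \sqrt{26077 + \frac{23545}{13412 - 20}} = \sqrt{26077 + \frac{23545}{13392}} = \sqrt{\frac{349246729}{13392}} = \frac{\sqrt{32479945797}}{1116}$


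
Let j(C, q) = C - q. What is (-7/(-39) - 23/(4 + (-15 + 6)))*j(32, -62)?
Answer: 87608/195 ≈ 449.27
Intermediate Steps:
(-7/(-39) - 23/(4 + (-15 + 6)))*j(32, -62) = (-7/(-39) - 23/(4 + (-15 + 6)))*(32 - 1*(-62)) = (-7*(-1/39) - 23/(4 - 9))*(32 + 62) = (7/39 - 23/(-5))*94 = (7/39 - 23*(-1/5))*94 = (7/39 + 23/5)*94 = (932/195)*94 = 87608/195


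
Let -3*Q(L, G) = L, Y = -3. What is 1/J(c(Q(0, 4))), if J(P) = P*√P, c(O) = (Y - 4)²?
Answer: 1/343 ≈ 0.0029155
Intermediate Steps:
Q(L, G) = -L/3
c(O) = 49 (c(O) = (-3 - 4)² = (-7)² = 49)
J(P) = P^(3/2)
1/J(c(Q(0, 4))) = 1/(49^(3/2)) = 1/343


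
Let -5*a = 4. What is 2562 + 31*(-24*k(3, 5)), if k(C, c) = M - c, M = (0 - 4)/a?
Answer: 2562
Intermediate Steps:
a = -⅘ (a = -⅕*4 = -⅘ ≈ -0.80000)
M = 5 (M = (0 - 4)/(-⅘) = -4*(-5/4) = 5)
k(C, c) = 5 - c
2562 + 31*(-24*k(3, 5)) = 2562 + 31*(-24*(5 - 1*5)) = 2562 + 31*(-24*(5 - 5)) = 2562 + 31*(-24*0) = 2562 + 31*0 = 2562 + 0 = 2562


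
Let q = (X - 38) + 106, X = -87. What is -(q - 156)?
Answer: 175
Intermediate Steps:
q = -19 (q = (-87 - 38) + 106 = -125 + 106 = -19)
-(q - 156) = -(-19 - 156) = -1*(-175) = 175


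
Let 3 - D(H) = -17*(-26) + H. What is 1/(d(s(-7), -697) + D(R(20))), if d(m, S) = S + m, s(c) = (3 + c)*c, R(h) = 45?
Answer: -1/1153 ≈ -0.00086730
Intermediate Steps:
D(H) = -439 - H (D(H) = 3 - (-17*(-26) + H) = 3 - (442 + H) = 3 + (-442 - H) = -439 - H)
s(c) = c*(3 + c)
1/(d(s(-7), -697) + D(R(20))) = 1/((-697 - 7*(3 - 7)) + (-439 - 1*45)) = 1/((-697 - 7*(-4)) + (-439 - 45)) = 1/((-697 + 28) - 484) = 1/(-669 - 484) = 1/(-1153) = -1/1153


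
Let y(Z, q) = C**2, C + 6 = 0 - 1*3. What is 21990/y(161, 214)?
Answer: 7330/27 ≈ 271.48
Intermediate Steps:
C = -9 (C = -6 + (0 - 1*3) = -6 + (0 - 3) = -6 - 3 = -9)
y(Z, q) = 81 (y(Z, q) = (-9)**2 = 81)
21990/y(161, 214) = 21990/81 = 21990*(1/81) = 7330/27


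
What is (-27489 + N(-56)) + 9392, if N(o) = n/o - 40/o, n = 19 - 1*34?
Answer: -1013377/56 ≈ -18096.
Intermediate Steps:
n = -15 (n = 19 - 34 = -15)
N(o) = -55/o (N(o) = -15/o - 40/o = -55/o)
(-27489 + N(-56)) + 9392 = (-27489 - 55/(-56)) + 9392 = (-27489 - 55*(-1/56)) + 9392 = (-27489 + 55/56) + 9392 = -1539329/56 + 9392 = -1013377/56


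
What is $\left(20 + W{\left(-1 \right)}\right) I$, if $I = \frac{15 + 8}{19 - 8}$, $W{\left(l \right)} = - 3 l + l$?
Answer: $46$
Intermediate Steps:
$W{\left(l \right)} = - 2 l$
$I = \frac{23}{11} \approx 2.0909$
$\left(20 + W{\left(-1 \right)}\right) I = \left(20 - -2\right) \frac{23}{11} = \left(20 + 2\right) \frac{23}{11} = 22 \cdot \frac{23}{11} = 46$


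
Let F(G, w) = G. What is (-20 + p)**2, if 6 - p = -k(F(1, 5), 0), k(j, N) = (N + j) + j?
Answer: 144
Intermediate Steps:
k(j, N) = N + 2*j
p = 8 (p = 6 - (-1)*(0 + 2*1) = 6 - (-1)*(0 + 2) = 6 - (-1)*2 = 6 - 1*(-2) = 6 + 2 = 8)
(-20 + p)**2 = (-20 + 8)**2 = (-12)**2 = 144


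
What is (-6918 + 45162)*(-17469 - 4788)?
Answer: -851196708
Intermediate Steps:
(-6918 + 45162)*(-17469 - 4788) = 38244*(-22257) = -851196708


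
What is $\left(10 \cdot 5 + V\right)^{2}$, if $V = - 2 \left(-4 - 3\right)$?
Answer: $4096$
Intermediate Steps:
$V = 14$ ($V = - 2 \left(-4 - 3\right) = \left(-2\right) \left(-7\right) = 14$)
$\left(10 \cdot 5 + V\right)^{2} = \left(10 \cdot 5 + 14\right)^{2} = \left(50 + 14\right)^{2} = 64^{2} = 4096$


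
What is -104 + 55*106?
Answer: 5726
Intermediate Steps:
-104 + 55*106 = -104 + 5830 = 5726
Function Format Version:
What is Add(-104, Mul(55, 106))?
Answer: 5726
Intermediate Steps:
Add(-104, Mul(55, 106)) = Add(-104, 5830) = 5726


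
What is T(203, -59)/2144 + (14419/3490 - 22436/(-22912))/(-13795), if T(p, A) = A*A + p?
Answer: 15870702127593/9238361410400 ≈ 1.7179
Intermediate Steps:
T(p, A) = p + A² (T(p, A) = A² + p = p + A²)
T(203, -59)/2144 + (14419/3490 - 22436/(-22912))/(-13795) = (203 + (-59)²)/2144 + (14419/3490 - 22436/(-22912))/(-13795) = (203 + 3481)*(1/2144) + (14419*(1/3490) - 22436*(-1/22912))*(-1/13795) = 3684*(1/2144) + (14419/3490 + 5609/5728)*(-1/13795) = 921/536 + (51083721/9995360)*(-1/13795) = 921/536 - 51083721/137885991200 = 15870702127593/9238361410400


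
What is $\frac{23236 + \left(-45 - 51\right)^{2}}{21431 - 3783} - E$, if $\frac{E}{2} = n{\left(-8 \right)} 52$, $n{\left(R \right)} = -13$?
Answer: $\frac{5973137}{4412} \approx 1353.8$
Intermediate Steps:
$E = -1352$ ($E = 2 \left(\left(-13\right) 52\right) = 2 \left(-676\right) = -1352$)
$\frac{23236 + \left(-45 - 51\right)^{2}}{21431 - 3783} - E = \frac{23236 + \left(-45 - 51\right)^{2}}{21431 - 3783} - -1352 = \frac{23236 + \left(-96\right)^{2}}{17648} + 1352 = \left(23236 + 9216\right) \frac{1}{17648} + 1352 = 32452 \cdot \frac{1}{17648} + 1352 = \frac{8113}{4412} + 1352 = \frac{5973137}{4412}$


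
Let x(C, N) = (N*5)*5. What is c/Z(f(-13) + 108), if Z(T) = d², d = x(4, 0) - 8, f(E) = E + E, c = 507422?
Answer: 253711/32 ≈ 7928.5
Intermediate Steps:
f(E) = 2*E
x(C, N) = 25*N (x(C, N) = (5*N)*5 = 25*N)
d = -8 (d = 25*0 - 8 = 0 - 8 = -8)
Z(T) = 64 (Z(T) = (-8)² = 64)
c/Z(f(-13) + 108) = 507422/64 = 507422*(1/64) = 253711/32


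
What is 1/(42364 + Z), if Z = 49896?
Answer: 1/92260 ≈ 1.0839e-5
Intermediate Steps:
1/(42364 + Z) = 1/(42364 + 49896) = 1/92260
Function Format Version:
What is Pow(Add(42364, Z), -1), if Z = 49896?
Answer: Rational(1, 92260) ≈ 1.0839e-5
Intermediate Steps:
Pow(Add(42364, Z), -1) = Pow(Add(42364, 49896), -1) = Pow(92260, -1) = Rational(1, 92260)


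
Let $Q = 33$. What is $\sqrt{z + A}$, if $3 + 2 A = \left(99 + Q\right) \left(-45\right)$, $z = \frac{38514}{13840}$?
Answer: $\frac{i \sqrt{35540294790}}{3460} \approx 54.486 i$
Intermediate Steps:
$z = \frac{19257}{6920}$ ($z = 38514 \cdot \frac{1}{13840} = \frac{19257}{6920} \approx 2.7828$)
$A = - \frac{5943}{2}$ ($A = - \frac{3}{2} + \frac{\left(99 + 33\right) \left(-45\right)}{2} = - \frac{3}{2} + \frac{132 \left(-45\right)}{2} = - \frac{3}{2} + \frac{1}{2} \left(-5940\right) = - \frac{3}{2} - 2970 = - \frac{5943}{2} \approx -2971.5$)
$\sqrt{z + A} = \sqrt{\frac{19257}{6920} - \frac{5943}{2}} = \sqrt{- \frac{20543523}{6920}} = \frac{i \sqrt{35540294790}}{3460}$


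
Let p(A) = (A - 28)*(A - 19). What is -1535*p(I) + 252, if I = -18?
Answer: -2612318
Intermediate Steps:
p(A) = (-28 + A)*(-19 + A)
-1535*p(I) + 252 = -1535*(532 + (-18)**2 - 47*(-18)) + 252 = -1535*(532 + 324 + 846) + 252 = -1535*1702 + 252 = -2612570 + 252 = -2612318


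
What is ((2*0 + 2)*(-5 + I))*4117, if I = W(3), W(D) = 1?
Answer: -32936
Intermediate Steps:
I = 1
((2*0 + 2)*(-5 + I))*4117 = ((2*0 + 2)*(-5 + 1))*4117 = ((0 + 2)*(-4))*4117 = (2*(-4))*4117 = -8*4117 = -32936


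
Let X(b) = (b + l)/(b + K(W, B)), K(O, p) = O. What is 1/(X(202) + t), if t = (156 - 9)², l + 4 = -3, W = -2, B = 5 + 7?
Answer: 40/864399 ≈ 4.6275e-5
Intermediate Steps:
B = 12
l = -7 (l = -4 - 3 = -7)
t = 21609 (t = 147² = 21609)
X(b) = (-7 + b)/(-2 + b) (X(b) = (b - 7)/(b - 2) = (-7 + b)/(-2 + b))
1/(X(202) + t) = 1/((-7 + 202)/(-2 + 202) + 21609) = 1/(195/200 + 21609) = 1/((1/200)*195 + 21609) = 1/(39/40 + 21609) = 1/(864399/40) = 40/864399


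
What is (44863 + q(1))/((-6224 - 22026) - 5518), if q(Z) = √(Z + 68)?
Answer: -6409/4824 - √69/33768 ≈ -1.3288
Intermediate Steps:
q(Z) = √(68 + Z)
(44863 + q(1))/((-6224 - 22026) - 5518) = (44863 + √(68 + 1))/((-6224 - 22026) - 5518) = (44863 + √69)/(-28250 - 5518) = (44863 + √69)/(-33768) = (44863 + √69)*(-1/33768) = -6409/4824 - √69/33768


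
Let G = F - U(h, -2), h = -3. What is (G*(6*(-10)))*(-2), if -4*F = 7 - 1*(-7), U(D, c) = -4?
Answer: 60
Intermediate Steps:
F = -7/2 (F = -(7 - 1*(-7))/4 = -(7 + 7)/4 = -¼*14 = -7/2 ≈ -3.5000)
G = ½ (G = -7/2 - 1*(-4) = -7/2 + 4 = ½ ≈ 0.50000)
(G*(6*(-10)))*(-2) = ((6*(-10))/2)*(-2) = ((½)*(-60))*(-2) = -30*(-2) = 60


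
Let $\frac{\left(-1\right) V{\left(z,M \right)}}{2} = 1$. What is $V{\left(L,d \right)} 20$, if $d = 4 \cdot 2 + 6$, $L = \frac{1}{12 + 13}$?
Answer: $-40$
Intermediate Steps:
$L = \frac{1}{25} \approx 0.04$
$d = 14$ ($d = 8 + 6 = 14$)
$V{\left(z,M \right)} = -2$ ($V{\left(z,M \right)} = \left(-2\right) 1 = -2$)
$V{\left(L,d \right)} 20 = \left(-2\right) 20 = -40$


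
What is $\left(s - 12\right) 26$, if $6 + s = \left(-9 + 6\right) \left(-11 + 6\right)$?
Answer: $-78$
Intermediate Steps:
$s = 9$ ($s = -6 + \left(-9 + 6\right) \left(-11 + 6\right) = -6 - -15 = -6 + 15 = 9$)
$\left(s - 12\right) 26 = \left(9 - 12\right) 26 = \left(-3\right) 26 = -78$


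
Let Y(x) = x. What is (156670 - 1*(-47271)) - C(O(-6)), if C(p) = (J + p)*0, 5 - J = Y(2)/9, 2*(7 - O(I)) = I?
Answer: 203941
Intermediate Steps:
O(I) = 7 - I/2
J = 43/9 (J = 5 - 2/9 = 43/9 ≈ 4.7778)
C(p) = 0 (C(p) = (43/9 + p)*0 = 0)
(156670 - 1*(-47271)) - C(O(-6)) = (156670 - 1*(-47271)) - 1*0 = (156670 + 47271) + 0 = 203941 + 0 = 203941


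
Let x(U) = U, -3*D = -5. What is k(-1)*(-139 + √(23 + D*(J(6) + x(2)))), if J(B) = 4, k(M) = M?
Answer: 139 - √33 ≈ 133.26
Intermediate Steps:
D = 5/3 (D = -⅓*(-5) = 5/3 ≈ 1.6667)
k(-1)*(-139 + √(23 + D*(J(6) + x(2)))) = -(-139 + √(23 + 5*(4 + 2)/3)) = -(-139 + √(23 + (5/3)*6)) = -(-139 + √(23 + 10)) = -(-139 + √33) = 139 - √33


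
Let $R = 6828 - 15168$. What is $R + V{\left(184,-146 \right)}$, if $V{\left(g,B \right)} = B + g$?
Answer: $-8302$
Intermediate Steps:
$R = -8340$
$R + V{\left(184,-146 \right)} = -8340 + \left(-146 + 184\right) = -8340 + 38 = -8302$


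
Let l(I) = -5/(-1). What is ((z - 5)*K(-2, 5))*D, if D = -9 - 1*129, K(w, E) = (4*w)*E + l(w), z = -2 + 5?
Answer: -9660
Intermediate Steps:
l(I) = 5 (l(I) = -5*(-1) = 5)
z = 3
K(w, E) = 5 + 4*E*w (K(w, E) = (4*w)*E + 5 = 4*E*w + 5 = 5 + 4*E*w)
D = -138 (D = -9 - 129 = -138)
((z - 5)*K(-2, 5))*D = ((3 - 5)*(5 + 4*5*(-2)))*(-138) = -2*(5 - 40)*(-138) = -2*(-35)*(-138) = 70*(-138) = -9660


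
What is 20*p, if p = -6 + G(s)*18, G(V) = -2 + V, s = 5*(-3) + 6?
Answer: -4080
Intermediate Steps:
s = -9 (s = -15 + 6 = -9)
p = -204 (p = -6 + (-2 - 9)*18 = -6 - 11*18 = -6 - 198 = -204)
20*p = 20*(-204) = -4080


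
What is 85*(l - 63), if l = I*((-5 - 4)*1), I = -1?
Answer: -4590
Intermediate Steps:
l = 9 (l = -(-5 - 4) = -(-9) = -1*(-9) = 9)
85*(l - 63) = 85*(9 - 63) = 85*(-54) = -4590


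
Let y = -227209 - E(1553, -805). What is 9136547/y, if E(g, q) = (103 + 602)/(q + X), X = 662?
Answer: -1306526221/32490182 ≈ -40.213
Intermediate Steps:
E(g, q) = 705/(662 + q) (E(g, q) = (103 + 602)/(q + 662) = 705/(662 + q))
y = -32490182/143 (y = -227209 - 705/(662 - 805) = -227209 - 705/(-143) = -227209 - 705*(-1)/143 = -227209 - 1*(-705/143) = -227209 + 705/143 = -32490182/143 ≈ -2.2720e+5)
9136547/y = 9136547/(-32490182/143) = 9136547*(-143/32490182) = -1306526221/32490182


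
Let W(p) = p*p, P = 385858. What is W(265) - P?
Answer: -315633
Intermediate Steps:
W(p) = p**2
W(265) - P = 265**2 - 1*385858 = 70225 - 385858 = -315633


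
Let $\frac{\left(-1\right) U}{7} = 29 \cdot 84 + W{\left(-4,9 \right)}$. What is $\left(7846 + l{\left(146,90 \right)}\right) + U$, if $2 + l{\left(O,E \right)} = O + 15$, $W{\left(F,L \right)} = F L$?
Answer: $-8795$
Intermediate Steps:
$l{\left(O,E \right)} = 13 + O$ ($l{\left(O,E \right)} = -2 + \left(O + 15\right) = -2 + \left(15 + O\right) = 13 + O$)
$U = -16800$ ($U = - 7 \left(29 \cdot 84 - 36\right) = - 7 \left(2436 - 36\right) = \left(-7\right) 2400 = -16800$)
$\left(7846 + l{\left(146,90 \right)}\right) + U = \left(7846 + \left(13 + 146\right)\right) - 16800 = \left(7846 + 159\right) - 16800 = 8005 - 16800 = -8795$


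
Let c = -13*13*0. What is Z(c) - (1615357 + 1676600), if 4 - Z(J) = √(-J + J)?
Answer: -3291953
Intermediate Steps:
c = 0 (c = -169*0 = 0)
Z(J) = 4 (Z(J) = 4 - √(-J + J) = 4 - √0 = 4 - 1*0 = 4 + 0 = 4)
Z(c) - (1615357 + 1676600) = 4 - (1615357 + 1676600) = 4 - 1*3291957 = 4 - 3291957 = -3291953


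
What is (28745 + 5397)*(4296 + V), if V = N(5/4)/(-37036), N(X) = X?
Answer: 10864438812949/74072 ≈ 1.4667e+8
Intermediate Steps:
V = -5/148144 (V = (5/4)/(-37036) = ((1/4)*5)*(-1/37036) = (5/4)*(-1/37036) = -5/148144 ≈ -3.3751e-5)
(28745 + 5397)*(4296 + V) = (28745 + 5397)*(4296 - 5/148144) = 34142*(636426619/148144) = 10864438812949/74072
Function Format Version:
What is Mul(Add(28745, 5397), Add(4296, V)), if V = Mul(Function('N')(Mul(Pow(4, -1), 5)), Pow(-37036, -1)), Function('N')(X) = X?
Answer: Rational(10864438812949, 74072) ≈ 1.4667e+8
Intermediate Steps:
V = Rational(-5, 148144) (V = Mul(Mul(Pow(4, -1), 5), Pow(-37036, -1)) = Mul(Mul(Rational(1, 4), 5), Rational(-1, 37036)) = Mul(Rational(5, 4), Rational(-1, 37036)) = Rational(-5, 148144) ≈ -3.3751e-5)
Mul(Add(28745, 5397), Add(4296, V)) = Mul(Add(28745, 5397), Add(4296, Rational(-5, 148144))) = Mul(34142, Rational(636426619, 148144)) = Rational(10864438812949, 74072)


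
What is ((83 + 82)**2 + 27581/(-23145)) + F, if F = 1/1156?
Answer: 728389894009/26755620 ≈ 27224.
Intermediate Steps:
F = 1/1156 ≈ 0.00086505
((83 + 82)**2 + 27581/(-23145)) + F = ((83 + 82)**2 + 27581/(-23145)) + 1/1156 = (165**2 + 27581*(-1/23145)) + 1/1156 = (27225 - 27581/23145) + 1/1156 = 630095044/23145 + 1/1156 = 728389894009/26755620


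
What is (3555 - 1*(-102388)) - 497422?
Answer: -391479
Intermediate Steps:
(3555 - 1*(-102388)) - 497422 = (3555 + 102388) - 497422 = 105943 - 497422 = -391479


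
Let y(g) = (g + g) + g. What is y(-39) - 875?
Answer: -992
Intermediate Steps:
y(g) = 3*g (y(g) = 2*g + g = 3*g)
y(-39) - 875 = 3*(-39) - 875 = -117 - 875 = -992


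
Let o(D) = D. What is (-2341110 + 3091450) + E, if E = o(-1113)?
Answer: 749227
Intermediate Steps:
E = -1113
(-2341110 + 3091450) + E = (-2341110 + 3091450) - 1113 = 750340 - 1113 = 749227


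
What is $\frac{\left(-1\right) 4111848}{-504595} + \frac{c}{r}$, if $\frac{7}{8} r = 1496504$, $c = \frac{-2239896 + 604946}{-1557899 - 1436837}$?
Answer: $\frac{5670092362566346571}{695818557401085440} \approx 8.1488$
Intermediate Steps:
$c = \frac{817475}{1497368}$ ($c = - \frac{1634950}{-2994736} = \left(-1634950\right) \left(- \frac{1}{2994736}\right) = \frac{817475}{1497368} \approx 0.54594$)
$r = \frac{11972032}{7}$ ($r = \frac{8}{7} \cdot 1496504 = \frac{11972032}{7} \approx 1.7103 \cdot 10^{6}$)
$\frac{\left(-1\right) 4111848}{-504595} + \frac{c}{r} = \frac{\left(-1\right) 4111848}{-504595} + \frac{817475}{1497368 \cdot \frac{11972032}{7}} = \left(-4111848\right) \left(- \frac{1}{504595}\right) + \frac{817475}{1497368} \cdot \frac{7}{11972032} = \frac{316296}{38815} + \frac{5722325}{17926537611776} = \frac{5670092362566346571}{695818557401085440}$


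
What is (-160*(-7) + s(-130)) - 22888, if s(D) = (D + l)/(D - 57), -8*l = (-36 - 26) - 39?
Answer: -32563989/1496 ≈ -21767.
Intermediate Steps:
l = 101/8 (l = -((-36 - 26) - 39)/8 = -(-62 - 39)/8 = -⅛*(-101) = 101/8 ≈ 12.625)
s(D) = (101/8 + D)/(-57 + D) (s(D) = (D + 101/8)/(D - 57) = (101/8 + D)/(-57 + D))
(-160*(-7) + s(-130)) - 22888 = (-160*(-7) + (101/8 - 130)/(-57 - 130)) - 22888 = (1120 - 939/8/(-187)) - 22888 = (1120 - 1/187*(-939/8)) - 22888 = (1120 + 939/1496) - 22888 = 1676459/1496 - 22888 = -32563989/1496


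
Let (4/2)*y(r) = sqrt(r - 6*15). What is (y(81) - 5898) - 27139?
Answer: -33037 + 3*I/2 ≈ -33037.0 + 1.5*I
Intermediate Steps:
y(r) = sqrt(-90 + r)/2 (y(r) = sqrt(r - 6*15)/2 = sqrt(r - 90)/2 = sqrt(-90 + r)/2)
(y(81) - 5898) - 27139 = (sqrt(-90 + 81)/2 - 5898) - 27139 = (sqrt(-9)/2 - 5898) - 27139 = ((3*I)/2 - 5898) - 27139 = (3*I/2 - 5898) - 27139 = (-5898 + 3*I/2) - 27139 = -33037 + 3*I/2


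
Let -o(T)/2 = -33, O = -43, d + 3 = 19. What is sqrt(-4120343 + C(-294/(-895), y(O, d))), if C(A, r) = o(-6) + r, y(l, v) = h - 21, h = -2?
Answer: 10*I*sqrt(41203) ≈ 2029.9*I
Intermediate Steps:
d = 16 (d = -3 + 19 = 16)
o(T) = 66 (o(T) = -2*(-33) = 66)
y(l, v) = -23 (y(l, v) = -2 - 21 = -23)
C(A, r) = 66 + r
sqrt(-4120343 + C(-294/(-895), y(O, d))) = sqrt(-4120343 + (66 - 23)) = sqrt(-4120343 + 43) = sqrt(-4120300) = 10*I*sqrt(41203)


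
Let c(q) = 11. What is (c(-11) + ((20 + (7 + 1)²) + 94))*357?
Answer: 67473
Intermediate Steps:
(c(-11) + ((20 + (7 + 1)²) + 94))*357 = (11 + ((20 + (7 + 1)²) + 94))*357 = (11 + ((20 + 8²) + 94))*357 = (11 + ((20 + 64) + 94))*357 = (11 + (84 + 94))*357 = (11 + 178)*357 = 189*357 = 67473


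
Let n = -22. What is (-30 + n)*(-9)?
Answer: 468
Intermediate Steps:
(-30 + n)*(-9) = (-30 - 22)*(-9) = -52*(-9) = 468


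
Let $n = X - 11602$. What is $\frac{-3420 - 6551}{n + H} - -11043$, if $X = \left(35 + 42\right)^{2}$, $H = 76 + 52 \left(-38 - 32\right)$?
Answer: $\frac{102014162}{9237} \approx 11044.0$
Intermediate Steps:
$H = -3564$ ($H = 76 + 52 \left(-38 - 32\right) = 76 + 52 \left(-70\right) = 76 - 3640 = -3564$)
$X = 5929$ ($X = 77^{2} = 5929$)
$n = -5673$ ($n = 5929 - 11602 = -5673$)
$\frac{-3420 - 6551}{n + H} - -11043 = \frac{-3420 - 6551}{-5673 - 3564} - -11043 = - \frac{9971}{-9237} + 11043 = \left(-9971\right) \left(- \frac{1}{9237}\right) + 11043 = \frac{9971}{9237} + 11043 = \frac{102014162}{9237}$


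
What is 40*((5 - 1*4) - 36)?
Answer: -1400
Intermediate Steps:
40*((5 - 1*4) - 36) = 40*((5 - 4) - 36) = 40*(1 - 36) = 40*(-35) = -1400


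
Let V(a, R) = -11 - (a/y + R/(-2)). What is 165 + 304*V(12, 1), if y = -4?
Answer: -2115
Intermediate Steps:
V(a, R) = -11 + R/2 + a/4 (V(a, R) = -11 - (a/(-4) + R/(-2)) = -11 - (a*(-¼) + R*(-½)) = -11 - (-a/4 - R/2) = -11 - (-R/2 - a/4) = -11 + (R/2 + a/4) = -11 + R/2 + a/4)
165 + 304*V(12, 1) = 165 + 304*(-11 + (½)*1 + (¼)*12) = 165 + 304*(-11 + ½ + 3) = 165 + 304*(-15/2) = 165 - 2280 = -2115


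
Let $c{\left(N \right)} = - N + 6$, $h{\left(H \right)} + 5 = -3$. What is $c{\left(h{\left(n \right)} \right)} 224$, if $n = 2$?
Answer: $3136$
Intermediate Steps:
$h{\left(H \right)} = -8$ ($h{\left(H \right)} = -5 - 3 = -8$)
$c{\left(N \right)} = 6 - N$
$c{\left(h{\left(n \right)} \right)} 224 = \left(6 - -8\right) 224 = \left(6 + 8\right) 224 = 14 \cdot 224 = 3136$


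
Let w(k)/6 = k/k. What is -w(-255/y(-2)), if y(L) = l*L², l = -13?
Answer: -6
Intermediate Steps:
y(L) = -13*L²
w(k) = 6 (w(k) = 6*(k/k) = 6*1 = 6)
-w(-255/y(-2)) = -1*6 = -6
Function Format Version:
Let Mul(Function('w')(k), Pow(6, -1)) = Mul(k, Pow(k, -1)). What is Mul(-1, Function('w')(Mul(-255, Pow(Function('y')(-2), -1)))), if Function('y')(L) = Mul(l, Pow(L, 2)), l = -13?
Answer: -6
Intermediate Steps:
Function('y')(L) = Mul(-13, Pow(L, 2))
Function('w')(k) = 6 (Function('w')(k) = Mul(6, Mul(k, Pow(k, -1))) = Mul(6, 1) = 6)
Mul(-1, Function('w')(Mul(-255, Pow(Function('y')(-2), -1)))) = Mul(-1, 6) = -6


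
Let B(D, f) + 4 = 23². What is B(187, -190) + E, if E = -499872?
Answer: -499347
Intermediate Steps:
B(D, f) = 525 (B(D, f) = -4 + 23² = -4 + 529 = 525)
B(187, -190) + E = 525 - 499872 = -499347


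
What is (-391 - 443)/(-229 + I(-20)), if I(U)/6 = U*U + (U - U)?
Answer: -834/2171 ≈ -0.38415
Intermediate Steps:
I(U) = 6*U² (I(U) = 6*(U*U + (U - U)) = 6*(U² + 0) = 6*U²)
(-391 - 443)/(-229 + I(-20)) = (-391 - 443)/(-229 + 6*(-20)²) = -834/(-229 + 6*400) = -834/(-229 + 2400) = -834/2171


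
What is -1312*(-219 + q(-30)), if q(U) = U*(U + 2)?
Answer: -814752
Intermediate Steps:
q(U) = U*(2 + U)
-1312*(-219 + q(-30)) = -1312*(-219 - 30*(2 - 30)) = -1312*(-219 - 30*(-28)) = -1312*(-219 + 840) = -1312*621 = -814752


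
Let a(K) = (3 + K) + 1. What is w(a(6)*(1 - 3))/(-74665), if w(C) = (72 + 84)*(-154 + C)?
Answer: 27144/74665 ≈ 0.36354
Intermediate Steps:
a(K) = 4 + K
w(C) = -24024 + 156*C (w(C) = 156*(-154 + C) = -24024 + 156*C)
w(a(6)*(1 - 3))/(-74665) = (-24024 + 156*((4 + 6)*(1 - 3)))/(-74665) = (-24024 + 156*(10*(-2)))*(-1/74665) = (-24024 + 156*(-20))*(-1/74665) = (-24024 - 3120)*(-1/74665) = -27144*(-1/74665) = 27144/74665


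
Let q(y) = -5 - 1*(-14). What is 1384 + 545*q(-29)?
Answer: 6289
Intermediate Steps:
q(y) = 9 (q(y) = -5 + 14 = 9)
1384 + 545*q(-29) = 1384 + 545*9 = 1384 + 4905 = 6289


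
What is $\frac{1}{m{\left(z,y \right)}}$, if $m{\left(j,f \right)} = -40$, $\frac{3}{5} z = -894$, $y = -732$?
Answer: $- \frac{1}{40} \approx -0.025$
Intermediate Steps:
$z = -1490$ ($z = \frac{5}{3} \left(-894\right) = -1490$)
$\frac{1}{m{\left(z,y \right)}} = \frac{1}{-40} = - \frac{1}{40}$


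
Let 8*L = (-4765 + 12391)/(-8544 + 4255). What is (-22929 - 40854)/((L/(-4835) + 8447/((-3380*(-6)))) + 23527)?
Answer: -282359115141480/104152838887717 ≈ -2.7110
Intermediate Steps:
L = -3813/17156 (L = ((-4765 + 12391)/(-8544 + 4255))/8 = (7626/(-4289))/8 = (7626*(-1/4289))/8 = (⅛)*(-7626/4289) = -3813/17156 ≈ -0.22225)
(-22929 - 40854)/((L/(-4835) + 8447/((-3380*(-6)))) + 23527) = (-22929 - 40854)/((-3813/17156/(-4835) + 8447/((-3380*(-6)))) + 23527) = -63783/((-3813/17156*(-1/4835) + 8447/20280) + 23527) = -63783/((3813/82949260 + 8447*(1/20280)) + 23527) = -63783/((3813/82949260 + 8447/20280) + 23527) = -63783/(35037486343/84110549640 + 23527) = -63783/1978903938866623/84110549640 = -63783*84110549640/1978903938866623 = -282359115141480/104152838887717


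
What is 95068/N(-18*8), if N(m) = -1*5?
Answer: -95068/5 ≈ -19014.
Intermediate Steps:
N(m) = -5
95068/N(-18*8) = 95068/(-5) = 95068*(-⅕) = -95068/5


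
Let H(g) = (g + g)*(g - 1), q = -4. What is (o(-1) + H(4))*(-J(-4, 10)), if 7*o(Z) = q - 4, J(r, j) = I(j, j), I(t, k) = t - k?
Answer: 0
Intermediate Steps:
J(r, j) = 0 (J(r, j) = j - j = 0)
H(g) = 2*g*(-1 + g) (H(g) = (2*g)*(-1 + g) = 2*g*(-1 + g))
o(Z) = -8/7 (o(Z) = (-4 - 4)/7 = (1/7)*(-8) = -8/7)
(o(-1) + H(4))*(-J(-4, 10)) = (-8/7 + 2*4*(-1 + 4))*(-1*0) = (-8/7 + 2*4*3)*0 = (-8/7 + 24)*0 = (160/7)*0 = 0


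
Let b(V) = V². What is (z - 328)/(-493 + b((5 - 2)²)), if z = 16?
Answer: 78/103 ≈ 0.75728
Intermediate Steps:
(z - 328)/(-493 + b((5 - 2)²)) = (16 - 328)/(-493 + ((5 - 2)²)²) = -312/(-493 + (3²)²) = -312/(-493 + 9²) = -312/(-493 + 81) = -312/(-412) = -312*(-1/412) = 78/103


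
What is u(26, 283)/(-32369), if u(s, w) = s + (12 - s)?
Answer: -12/32369 ≈ -0.00037073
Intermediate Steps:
u(s, w) = 12
u(26, 283)/(-32369) = 12/(-32369) = 12*(-1/32369) = -12/32369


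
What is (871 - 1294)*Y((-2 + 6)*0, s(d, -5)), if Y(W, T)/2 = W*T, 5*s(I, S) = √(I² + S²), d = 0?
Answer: 0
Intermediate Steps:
s(I, S) = √(I² + S²)/5
Y(W, T) = 2*T*W (Y(W, T) = 2*(W*T) = 2*(T*W) = 2*T*W)
(871 - 1294)*Y((-2 + 6)*0, s(d, -5)) = (871 - 1294)*(2*(√(0² + (-5)²)/5)*((-2 + 6)*0)) = -846*√(0 + 25)/5*4*0 = -846*√25/5*0 = -846*(⅕)*5*0 = -846*0 = -423*0 = 0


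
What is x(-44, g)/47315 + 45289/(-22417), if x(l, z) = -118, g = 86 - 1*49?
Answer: -2145494241/1060660355 ≈ -2.0228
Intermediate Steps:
g = 37 (g = 86 - 49 = 37)
x(-44, g)/47315 + 45289/(-22417) = -118/47315 + 45289/(-22417) = -118*1/47315 + 45289*(-1/22417) = -118/47315 - 45289/22417 = -2145494241/1060660355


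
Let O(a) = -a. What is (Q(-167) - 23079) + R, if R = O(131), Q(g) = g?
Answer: -23377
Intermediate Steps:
R = -131 (R = -1*131 = -131)
(Q(-167) - 23079) + R = (-167 - 23079) - 131 = -23246 - 131 = -23377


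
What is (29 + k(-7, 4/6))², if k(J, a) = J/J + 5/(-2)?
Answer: 3025/4 ≈ 756.25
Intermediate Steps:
k(J, a) = -3/2 (k(J, a) = 1 + 5*(-½) = 1 - 5/2 = -3/2)
(29 + k(-7, 4/6))² = (29 - 3/2)² = (55/2)² = 3025/4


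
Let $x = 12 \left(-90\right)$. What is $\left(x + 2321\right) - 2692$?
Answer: $-1451$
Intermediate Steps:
$x = -1080$
$\left(x + 2321\right) - 2692 = \left(-1080 + 2321\right) - 2692 = 1241 - 2692 = -1451$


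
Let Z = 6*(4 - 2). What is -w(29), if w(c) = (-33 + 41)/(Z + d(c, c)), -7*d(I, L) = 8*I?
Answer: 14/37 ≈ 0.37838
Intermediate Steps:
d(I, L) = -8*I/7
Z = 12 (Z = 6*2 = 12)
w(c) = 8/(12 - 8*c/7) (w(c) = (-33 + 41)/(12 - 8*c/7) = 8/(12 - 8*c/7))
-w(29) = -(-14)/(-21 + 2*29) = -(-14)/(-21 + 58) = -(-14)/37 = -1*(-14/37) = 14/37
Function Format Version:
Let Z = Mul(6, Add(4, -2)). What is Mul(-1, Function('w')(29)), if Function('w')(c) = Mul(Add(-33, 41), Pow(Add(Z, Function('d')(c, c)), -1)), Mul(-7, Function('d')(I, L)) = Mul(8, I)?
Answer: Rational(14, 37) ≈ 0.37838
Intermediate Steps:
Function('d')(I, L) = Mul(Rational(-8, 7), I) (Function('d')(I, L) = Mul(Rational(-1, 7), Mul(8, I)) = Mul(Rational(-8, 7), I))
Z = 12 (Z = Mul(6, 2) = 12)
Function('w')(c) = Mul(8, Pow(Add(12, Mul(Rational(-8, 7), c)), -1)) (Function('w')(c) = Mul(Add(-33, 41), Pow(Add(12, Mul(Rational(-8, 7), c)), -1)) = Mul(8, Pow(Add(12, Mul(Rational(-8, 7), c)), -1)))
Mul(-1, Function('w')(29)) = Mul(-1, Mul(-14, Pow(Add(-21, Mul(2, 29)), -1))) = Mul(-1, Mul(-14, Pow(Add(-21, 58), -1))) = Mul(-1, Mul(-14, Pow(37, -1))) = Mul(-1, Mul(-14, Rational(1, 37))) = Mul(-1, Rational(-14, 37)) = Rational(14, 37)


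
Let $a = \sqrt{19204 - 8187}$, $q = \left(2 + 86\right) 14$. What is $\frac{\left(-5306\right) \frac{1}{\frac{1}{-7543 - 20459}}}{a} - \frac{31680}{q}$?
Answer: $- \frac{180}{7} + \frac{148578612 \sqrt{11017}}{11017} \approx 1.4155 \cdot 10^{6}$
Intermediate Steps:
$q = 1232$ ($q = 88 \cdot 14 = 1232$)
$a = \sqrt{11017} \approx 104.96$
$\frac{\left(-5306\right) \frac{1}{\frac{1}{-7543 - 20459}}}{a} - \frac{31680}{q} = \frac{\left(-5306\right) \frac{1}{\frac{1}{-7543 - 20459}}}{\sqrt{11017}} - \frac{31680}{1232} = - \frac{5306}{\frac{1}{-28002}} \frac{\sqrt{11017}}{11017} - \frac{180}{7} = - \frac{5306}{- \frac{1}{28002}} \frac{\sqrt{11017}}{11017} - \frac{180}{7} = \left(-5306\right) \left(-28002\right) \frac{\sqrt{11017}}{11017} - \frac{180}{7} = 148578612 \frac{\sqrt{11017}}{11017} - \frac{180}{7} = \frac{148578612 \sqrt{11017}}{11017} - \frac{180}{7} = - \frac{180}{7} + \frac{148578612 \sqrt{11017}}{11017}$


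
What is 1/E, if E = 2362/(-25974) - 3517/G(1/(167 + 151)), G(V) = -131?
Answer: 1701297/45520568 ≈ 0.037374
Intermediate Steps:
E = 45520568/1701297 (E = 2362/(-25974) - 3517/(-131) = 2362*(-1/25974) - 3517*(-1/131) = -1181/12987 + 3517/131 = 45520568/1701297 ≈ 26.756)
1/E = 1/(45520568/1701297) = 1701297/45520568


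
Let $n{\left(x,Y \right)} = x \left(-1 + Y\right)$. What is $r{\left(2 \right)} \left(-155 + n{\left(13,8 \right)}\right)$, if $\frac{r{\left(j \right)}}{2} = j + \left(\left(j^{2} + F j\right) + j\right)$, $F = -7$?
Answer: $768$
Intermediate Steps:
$r{\left(j \right)} = - 10 j + 2 j^{2}$ ($r{\left(j \right)} = 2 \left(j + \left(\left(j^{2} - 7 j\right) + j\right)\right) = 2 \left(j + \left(j^{2} - 6 j\right)\right) = 2 \left(j^{2} - 5 j\right) = - 10 j + 2 j^{2}$)
$r{\left(2 \right)} \left(-155 + n{\left(13,8 \right)}\right) = 2 \cdot 2 \left(-5 + 2\right) \left(-155 + 13 \left(-1 + 8\right)\right) = 2 \cdot 2 \left(-3\right) \left(-155 + 13 \cdot 7\right) = - 12 \left(-155 + 91\right) = \left(-12\right) \left(-64\right) = 768$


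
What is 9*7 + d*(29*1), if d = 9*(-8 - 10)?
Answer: -4635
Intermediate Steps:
d = -162 (d = 9*(-18) = -162)
9*7 + d*(29*1) = 9*7 - 4698 = 63 - 162*29 = 63 - 4698 = -4635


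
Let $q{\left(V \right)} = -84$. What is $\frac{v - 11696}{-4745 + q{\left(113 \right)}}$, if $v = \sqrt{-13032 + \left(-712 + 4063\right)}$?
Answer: $\frac{11696}{4829} - \frac{i \sqrt{9681}}{4829} \approx 2.422 - 0.020375 i$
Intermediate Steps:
$v = i \sqrt{9681}$ ($v = \sqrt{-13032 + 3351} = \sqrt{-9681} = i \sqrt{9681} \approx 98.392 i$)
$\frac{v - 11696}{-4745 + q{\left(113 \right)}} = \frac{i \sqrt{9681} - 11696}{-4745 - 84} = \frac{-11696 + i \sqrt{9681}}{-4829} = \left(-11696 + i \sqrt{9681}\right) \left(- \frac{1}{4829}\right) = \frac{11696}{4829} - \frac{i \sqrt{9681}}{4829}$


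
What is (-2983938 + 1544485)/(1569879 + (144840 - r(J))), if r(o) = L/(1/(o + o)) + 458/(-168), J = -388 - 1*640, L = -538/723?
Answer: -9713428844/11560618347 ≈ -0.84022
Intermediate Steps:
L = -538/723 (L = -538*1/723 = -538/723 ≈ -0.74412)
J = -1028 (J = -388 - 640 = -1028)
r(o) = -229/84 - 1076*o/723 (r(o) = -1076*o/723 + 458/(-168) = -538*2*o/723 + 458*(-1/168) = -538*2*o/723 - 229/84 = -1076*o/723 - 229/84 = -229/84 - 1076*o/723)
(-2983938 + 1544485)/(1569879 + (144840 - r(J))) = (-2983938 + 1544485)/(1569879 + (144840 - (-229/84 - 1076/723*(-1028)))) = -1439453/(1569879 + (144840 - (-229/84 + 1106128/723))) = -1439453/(1569879 + (144840 - 1*10305465/6748)) = -1439453/(1569879 + (144840 - 10305465/6748)) = -1439453/(1569879 + 967074855/6748) = -1439453/11560618347/6748 = -1439453*6748/11560618347 = -9713428844/11560618347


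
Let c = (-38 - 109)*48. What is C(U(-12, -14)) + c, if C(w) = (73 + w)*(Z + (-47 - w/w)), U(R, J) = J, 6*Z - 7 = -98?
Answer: -64697/6 ≈ -10783.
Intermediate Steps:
Z = -91/6 (Z = 7/6 + (⅙)*(-98) = 7/6 - 49/3 = -91/6 ≈ -15.167)
c = -7056 (c = -147*48 = -7056)
C(w) = -27667/6 - 379*w/6 (C(w) = (73 + w)*(-91/6 + (-47 - w/w)) = (73 + w)*(-91/6 + (-47 - 1*1)) = (73 + w)*(-91/6 + (-47 - 1)) = (73 + w)*(-91/6 - 48) = (73 + w)*(-379/6) = -27667/6 - 379*w/6)
C(U(-12, -14)) + c = (-27667/6 - 379/6*(-14)) - 7056 = (-27667/6 + 2653/3) - 7056 = -22361/6 - 7056 = -64697/6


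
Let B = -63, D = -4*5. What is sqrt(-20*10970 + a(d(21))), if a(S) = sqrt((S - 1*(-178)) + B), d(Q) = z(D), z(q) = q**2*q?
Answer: sqrt(-219400 + I*sqrt(7885)) ≈ 0.0948 + 468.4*I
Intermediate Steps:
D = -20
z(q) = q**3
d(Q) = -8000 (d(Q) = (-20)**3 = -8000)
a(S) = sqrt(115 + S) (a(S) = sqrt((S - 1*(-178)) - 63) = sqrt((S + 178) - 63) = sqrt((178 + S) - 63) = sqrt(115 + S))
sqrt(-20*10970 + a(d(21))) = sqrt(-20*10970 + sqrt(115 - 8000)) = sqrt(-219400 + sqrt(-7885)) = sqrt(-219400 + I*sqrt(7885))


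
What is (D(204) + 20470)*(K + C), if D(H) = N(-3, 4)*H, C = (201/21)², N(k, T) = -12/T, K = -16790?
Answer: -16248232618/49 ≈ -3.3160e+8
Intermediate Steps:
C = 4489/49 (C = (201*(1/21))² = (67/7)² = 4489/49 ≈ 91.612)
D(H) = -3*H (D(H) = (-12/4)*H = (-12*¼)*H = -3*H)
(D(204) + 20470)*(K + C) = (-3*204 + 20470)*(-16790 + 4489/49) = (-612 + 20470)*(-818221/49) = 19858*(-818221/49) = -16248232618/49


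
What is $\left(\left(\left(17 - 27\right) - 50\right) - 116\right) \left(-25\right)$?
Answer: $4400$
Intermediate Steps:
$\left(\left(\left(17 - 27\right) - 50\right) - 116\right) \left(-25\right) = \left(\left(-10 - 50\right) - 116\right) \left(-25\right) = \left(-60 - 116\right) \left(-25\right) = \left(-176\right) \left(-25\right) = 4400$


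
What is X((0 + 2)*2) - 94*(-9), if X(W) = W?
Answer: 850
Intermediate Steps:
X((0 + 2)*2) - 94*(-9) = (0 + 2)*2 - 94*(-9) = 2*2 + 846 = 4 + 846 = 850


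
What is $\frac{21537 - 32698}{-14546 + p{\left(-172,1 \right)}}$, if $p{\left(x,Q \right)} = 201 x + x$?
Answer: $\frac{11161}{49290} \approx 0.22644$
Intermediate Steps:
$p{\left(x,Q \right)} = 202 x$
$\frac{21537 - 32698}{-14546 + p{\left(-172,1 \right)}} = \frac{21537 - 32698}{-14546 + 202 \left(-172\right)} = - \frac{11161}{-14546 - 34744} = - \frac{11161}{-49290} = \left(-11161\right) \left(- \frac{1}{49290}\right) = \frac{11161}{49290}$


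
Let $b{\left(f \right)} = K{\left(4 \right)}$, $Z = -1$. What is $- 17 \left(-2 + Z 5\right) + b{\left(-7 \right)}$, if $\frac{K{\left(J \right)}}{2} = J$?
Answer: $127$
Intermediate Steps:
$K{\left(J \right)} = 2 J$
$b{\left(f \right)} = 8$ ($b{\left(f \right)} = 2 \cdot 4 = 8$)
$- 17 \left(-2 + Z 5\right) + b{\left(-7 \right)} = - 17 \left(-2 - 5\right) + 8 = \left(-17\right) \left(-7\right) + 8 = 119 + 8 = 127$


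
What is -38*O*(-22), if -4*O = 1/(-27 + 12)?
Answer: 209/15 ≈ 13.933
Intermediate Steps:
O = 1/60 (O = -1/(4*(-27 + 12)) = -¼/(-15) = -¼*(-1/15) = 1/60 ≈ 0.016667)
-38*O*(-22) = -38*1/60*(-22) = -19/30*(-22) = 209/15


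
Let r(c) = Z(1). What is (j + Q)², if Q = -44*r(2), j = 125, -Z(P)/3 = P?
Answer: 66049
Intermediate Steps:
Z(P) = -3*P
r(c) = -3 (r(c) = -3*1 = -3)
Q = 132 (Q = -44*(-3) = 132)
(j + Q)² = (125 + 132)² = 257² = 66049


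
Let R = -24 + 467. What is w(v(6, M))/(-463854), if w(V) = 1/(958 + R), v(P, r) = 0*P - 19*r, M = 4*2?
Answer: -1/649859454 ≈ -1.5388e-9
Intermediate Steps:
M = 8
R = 443
v(P, r) = -19*r (v(P, r) = 0 - 19*r = -19*r)
w(V) = 1/1401 (w(V) = 1/(958 + 443) = 1/1401)
w(v(6, M))/(-463854) = (1/1401)/(-463854) = (1/1401)*(-1/463854) = -1/649859454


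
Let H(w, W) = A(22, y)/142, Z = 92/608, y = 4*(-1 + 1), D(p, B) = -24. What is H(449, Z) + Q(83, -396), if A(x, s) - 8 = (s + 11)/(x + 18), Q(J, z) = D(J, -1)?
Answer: -135989/5680 ≈ -23.942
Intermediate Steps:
Q(J, z) = -24
y = 0 (y = 4*0 = 0)
Z = 23/152 (Z = 92*(1/608) = 23/152 ≈ 0.15132)
A(x, s) = 8 + (11 + s)/(18 + x) (A(x, s) = 8 + (s + 11)/(x + 18) = 8 + (11 + s)/(18 + x))
H(w, W) = 331/5680 (H(w, W) = ((155 + 0 + 8*22)/(18 + 22))/142 = ((155 + 0 + 176)/40)*(1/142) = ((1/40)*331)*(1/142) = (331/40)*(1/142) = 331/5680)
H(449, Z) + Q(83, -396) = 331/5680 - 24 = -135989/5680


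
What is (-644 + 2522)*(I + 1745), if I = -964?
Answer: 1466718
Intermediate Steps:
(-644 + 2522)*(I + 1745) = (-644 + 2522)*(-964 + 1745) = 1878*781 = 1466718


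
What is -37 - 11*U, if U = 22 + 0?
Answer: -279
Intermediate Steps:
U = 22
-37 - 11*U = -37 - 11*22 = -37 - 242 = -279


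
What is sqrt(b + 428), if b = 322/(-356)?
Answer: 3*sqrt(1503566)/178 ≈ 20.666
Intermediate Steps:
b = -161/178 (b = 322*(-1/356) = -161/178 ≈ -0.90449)
sqrt(b + 428) = sqrt(-161/178 + 428) = sqrt(76023/178) = 3*sqrt(1503566)/178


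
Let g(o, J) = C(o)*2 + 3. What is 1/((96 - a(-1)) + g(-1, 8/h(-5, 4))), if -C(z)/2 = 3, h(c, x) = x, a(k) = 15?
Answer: 1/72 ≈ 0.013889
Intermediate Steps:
C(z) = -6 (C(z) = -2*3 = -6)
g(o, J) = -9 (g(o, J) = -6*2 + 3 = -12 + 3 = -9)
1/((96 - a(-1)) + g(-1, 8/h(-5, 4))) = 1/((96 - 1*15) - 9) = 1/((96 - 15) - 9) = 1/(81 - 9) = 1/72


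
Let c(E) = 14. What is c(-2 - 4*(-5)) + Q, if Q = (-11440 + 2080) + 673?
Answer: -8673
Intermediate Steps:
Q = -8687 (Q = -9360 + 673 = -8687)
c(-2 - 4*(-5)) + Q = 14 - 8687 = -8673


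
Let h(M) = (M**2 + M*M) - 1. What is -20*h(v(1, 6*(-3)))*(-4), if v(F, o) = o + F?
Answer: 46160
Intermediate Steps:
v(F, o) = F + o
h(M) = -1 + 2*M**2 (h(M) = (M**2 + M**2) - 1 = 2*M**2 - 1 = -1 + 2*M**2)
-20*h(v(1, 6*(-3)))*(-4) = -20*(-1 + 2*(1 + 6*(-3))**2)*(-4) = -20*(-1 + 2*(1 - 18)**2)*(-4) = -20*(-1 + 2*(-17)**2)*(-4) = -20*(-1 + 2*289)*(-4) = -20*(-1 + 578)*(-4) = -20*577*(-4) = -11540*(-4) = 46160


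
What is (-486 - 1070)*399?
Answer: -620844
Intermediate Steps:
(-486 - 1070)*399 = -1556*399 = -620844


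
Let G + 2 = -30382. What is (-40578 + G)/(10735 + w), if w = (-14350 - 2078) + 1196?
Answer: 23654/1499 ≈ 15.780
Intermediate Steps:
G = -30384 (G = -2 - 30382 = -30384)
w = -15232 (w = -16428 + 1196 = -15232)
(-40578 + G)/(10735 + w) = (-40578 - 30384)/(10735 - 15232) = -70962/(-4497) = -70962*(-1/4497) = 23654/1499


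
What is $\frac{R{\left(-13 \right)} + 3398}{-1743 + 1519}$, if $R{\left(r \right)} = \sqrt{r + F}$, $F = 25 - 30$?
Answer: $- \frac{1699}{112} - \frac{3 i \sqrt{2}}{224} \approx -15.17 - 0.01894 i$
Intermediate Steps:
$F = -5$
$R{\left(r \right)} = \sqrt{-5 + r}$ ($R{\left(r \right)} = \sqrt{r - 5} = \sqrt{-5 + r}$)
$\frac{R{\left(-13 \right)} + 3398}{-1743 + 1519} = \frac{\sqrt{-5 - 13} + 3398}{-1743 + 1519} = \frac{\sqrt{-18} + 3398}{-224} = \left(3 i \sqrt{2} + 3398\right) \left(- \frac{1}{224}\right) = \left(3398 + 3 i \sqrt{2}\right) \left(- \frac{1}{224}\right) = - \frac{1699}{112} - \frac{3 i \sqrt{2}}{224}$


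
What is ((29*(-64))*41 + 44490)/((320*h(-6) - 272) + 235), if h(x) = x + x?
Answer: 31606/3877 ≈ 8.1522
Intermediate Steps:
h(x) = 2*x
((29*(-64))*41 + 44490)/((320*h(-6) - 272) + 235) = ((29*(-64))*41 + 44490)/((320*(2*(-6)) - 272) + 235) = (-1856*41 + 44490)/((320*(-12) - 272) + 235) = (-76096 + 44490)/((-3840 - 272) + 235) = -31606/(-4112 + 235) = -31606/(-3877) = -31606*(-1/3877) = 31606/3877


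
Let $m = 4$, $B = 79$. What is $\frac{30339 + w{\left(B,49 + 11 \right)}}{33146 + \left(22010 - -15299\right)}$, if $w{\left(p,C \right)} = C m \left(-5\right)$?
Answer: $\frac{883}{2135} \approx 0.41358$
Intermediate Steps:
$w{\left(p,C \right)} = - 20 C$ ($w{\left(p,C \right)} = C 4 \left(-5\right) = 4 C \left(-5\right) = - 20 C$)
$\frac{30339 + w{\left(B,49 + 11 \right)}}{33146 + \left(22010 - -15299\right)} = \frac{30339 - 20 \left(49 + 11\right)}{33146 + \left(22010 - -15299\right)} = \frac{30339 - 1200}{33146 + \left(22010 + 15299\right)} = \frac{30339 - 1200}{33146 + 37309} = \frac{29139}{70455} = 29139 \cdot \frac{1}{70455} = \frac{883}{2135}$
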